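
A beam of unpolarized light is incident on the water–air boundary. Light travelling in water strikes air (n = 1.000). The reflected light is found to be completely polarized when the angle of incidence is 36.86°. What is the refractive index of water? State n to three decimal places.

n ≈ 1.334

At Brewster's angle, tan θ_B = n₂/n₁ with n₁ on the incident side (water) and n₂ on the transmitted side (air).
n₁ = n₂ / tan θ_B = 1.000 / tan 36.86° = 1.334.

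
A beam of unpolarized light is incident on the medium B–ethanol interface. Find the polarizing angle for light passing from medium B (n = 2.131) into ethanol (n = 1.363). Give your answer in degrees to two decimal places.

θ_B ≈ 32.60°

Brewster's condition: tan θ_B = n₂/n₁ = 1.363/2.131 = 0.6396.
So θ_B = arctan 0.6396 = 32.60°.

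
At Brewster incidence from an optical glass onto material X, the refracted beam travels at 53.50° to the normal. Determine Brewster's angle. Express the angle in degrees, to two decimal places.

θ_B ≈ 36.50°

Brewster's condition makes the reflected and refracted beams perpendicular: θ_B + θ_t = 90°.
So θ_B = 90° − θ_t = 90° − 53.50° = 36.50°.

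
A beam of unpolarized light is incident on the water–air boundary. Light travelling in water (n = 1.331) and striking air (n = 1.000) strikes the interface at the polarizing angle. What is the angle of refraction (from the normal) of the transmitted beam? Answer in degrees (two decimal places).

tan θ_B = n₂/n₁ = 1.000/1.331 = 0.7513, so θ_B = 36.92°.
Since θ_B + θ_t = 90° at Brewster incidence, θ_t = 90° − 36.92° = 53.08°.

θ_t ≈ 53.08°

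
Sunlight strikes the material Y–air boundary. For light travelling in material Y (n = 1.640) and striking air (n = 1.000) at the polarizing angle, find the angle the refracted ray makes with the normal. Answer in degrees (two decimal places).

θ_B = arctan(n₂/n₁) = arctan(1.000/1.640) = 31.37°.
Since θ_B + θ_t = 90° at Brewster incidence, θ_t = 90° − 31.37° = 58.63°.

θ_t ≈ 58.63°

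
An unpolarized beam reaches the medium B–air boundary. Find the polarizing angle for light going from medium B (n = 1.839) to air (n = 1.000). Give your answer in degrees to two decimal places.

θ_B ≈ 28.54°

Brewster's condition: tan θ_B = n₂/n₁ = 1.000/1.839 = 0.5438.
So θ_B = arctan 0.5438 = 28.54°.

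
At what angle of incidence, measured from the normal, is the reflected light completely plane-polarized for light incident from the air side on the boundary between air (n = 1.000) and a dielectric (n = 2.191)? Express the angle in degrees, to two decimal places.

θ_B ≈ 65.47°

Here n₂/n₁ = 2.191/1.000 = 2.1910, and Brewster's law gives tan θ_B = n₂/n₁.
So θ_B = arctan 2.1910 = 65.47°.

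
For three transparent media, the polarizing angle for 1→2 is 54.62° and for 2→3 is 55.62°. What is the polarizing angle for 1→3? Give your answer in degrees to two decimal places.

θ_B ≈ 64.09°

tan θ_B(1→2) = n₂/n₁ = tan 54.62° = 1.4082.
tan θ_B(2→3) = n₃/n₂ = tan 55.62° = 1.4616.
n₃/n₁ = 2.0581. Then tan θ_B(1→3) = n₃/n₁, so θ_B(1→3) = arctan(2.0581) = 64.09°.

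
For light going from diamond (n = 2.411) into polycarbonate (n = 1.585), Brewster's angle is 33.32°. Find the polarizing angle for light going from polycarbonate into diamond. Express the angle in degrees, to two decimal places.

θ_B' ≈ 56.68°

tan θ_B' = n₁/n₂ = 1/tan θ_B, so θ_B' = 90° − θ_B.
θ_B' = 90° − 33.32° = 56.68°.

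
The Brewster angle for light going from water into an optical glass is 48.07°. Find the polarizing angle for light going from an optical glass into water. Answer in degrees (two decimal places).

θ_B' ≈ 41.93°

Reversing the direction swaps n₁ and n₂, so tan θ_B' = 1/tan θ_B and θ_B' = 90° − θ_B.
Hence θ_B' = 90° − 48.07° = 41.93°.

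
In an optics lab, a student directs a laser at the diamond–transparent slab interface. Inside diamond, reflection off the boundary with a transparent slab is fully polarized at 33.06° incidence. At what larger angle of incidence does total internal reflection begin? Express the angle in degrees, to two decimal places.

From Brewster, n₂/n₁ = tan θ_B = tan 33.06° = 0.6509.
Then sin θ_c = n₂/n₁ = 0.6509, so θ_c = arcsin 0.6509 = 40.61°.

θ_c ≈ 40.61°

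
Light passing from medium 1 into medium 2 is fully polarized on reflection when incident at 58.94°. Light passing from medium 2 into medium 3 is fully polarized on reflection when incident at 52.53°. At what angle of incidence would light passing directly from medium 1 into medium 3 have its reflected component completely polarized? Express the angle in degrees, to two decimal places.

Each Brewster angle gives a ratio: n₂/n₁ = tan 58.94° = 1.6603, n₃/n₂ = tan 52.53° = 1.3046.
n₃/n₁ = 2.1661. Then tan θ_B(1→3) = n₃/n₁, so θ_B(1→3) = arctan(2.1661) = 65.22°.

θ_B ≈ 65.22°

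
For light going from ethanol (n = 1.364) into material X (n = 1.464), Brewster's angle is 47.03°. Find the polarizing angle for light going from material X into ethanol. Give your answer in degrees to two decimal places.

θ_B' ≈ 42.97°

The two Brewster angles are complementary: θ_B' = 90° − θ_B = 90° − 47.03° = 42.97°.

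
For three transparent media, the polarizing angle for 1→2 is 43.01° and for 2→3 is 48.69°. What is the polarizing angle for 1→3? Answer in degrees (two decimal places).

θ_B ≈ 46.71°

n₂/n₁ = tan 43.01° = 0.9328 and n₃/n₂ = tan 48.69° = 1.1379.
So n₃/n₁ = (n₂/n₁)(n₃/n₂) = 0.9328 × 1.1379 = 1.0615.
θ_B(1→3) = arctan(1.0615) = 46.71°.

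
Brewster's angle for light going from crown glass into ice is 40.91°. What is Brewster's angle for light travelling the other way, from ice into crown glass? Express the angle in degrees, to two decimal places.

θ_B' ≈ 49.09°

The two Brewster angles are complementary: θ_B' = 90° − θ_B = 90° − 40.91° = 49.09°.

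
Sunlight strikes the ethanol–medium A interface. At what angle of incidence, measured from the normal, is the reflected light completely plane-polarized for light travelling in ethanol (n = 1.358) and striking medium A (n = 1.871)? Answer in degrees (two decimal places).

θ_B ≈ 54.03°

Brewster's condition: tan θ_B = n₂/n₁ = 1.871/1.358 = 1.3778. Taking the arctangent, θ_B = 54.03°.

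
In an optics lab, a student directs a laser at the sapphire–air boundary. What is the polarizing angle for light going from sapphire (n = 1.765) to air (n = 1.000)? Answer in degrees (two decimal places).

θ_B ≈ 29.53°

Brewster's condition: tan θ_B = n₂/n₁ = 1.000/1.765 = 0.5666. Taking the arctangent, θ_B = 29.53°.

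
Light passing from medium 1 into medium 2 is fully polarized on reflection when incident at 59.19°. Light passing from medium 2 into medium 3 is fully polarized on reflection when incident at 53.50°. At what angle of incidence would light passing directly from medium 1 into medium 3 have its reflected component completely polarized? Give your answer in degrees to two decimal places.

θ_B ≈ 66.19°

Each Brewster angle gives a ratio: n₂/n₁ = tan 59.19° = 1.6769, n₃/n₂ = tan 53.50° = 1.3514.
n₃/n₁ = 2.2661. Then tan θ_B(1→3) = n₃/n₁, so θ_B(1→3) = arctan(2.2661) = 66.19°.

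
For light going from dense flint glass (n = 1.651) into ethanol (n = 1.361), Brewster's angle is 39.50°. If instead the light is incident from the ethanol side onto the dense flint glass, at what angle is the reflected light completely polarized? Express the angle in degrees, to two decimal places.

θ_B' ≈ 50.50°

The two Brewster angles are complementary: θ_B' = 90° − θ_B = 90° − 39.50° = 50.50°.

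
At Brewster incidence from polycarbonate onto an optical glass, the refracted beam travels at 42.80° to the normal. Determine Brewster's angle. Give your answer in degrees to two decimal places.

Since the reflected and refracted rays are at right angles at the polarizing angle, θ_B + θ_t = 90°.
So θ_B = 90° − θ_t = 90° − 42.80° = 47.20°.

θ_B ≈ 47.20°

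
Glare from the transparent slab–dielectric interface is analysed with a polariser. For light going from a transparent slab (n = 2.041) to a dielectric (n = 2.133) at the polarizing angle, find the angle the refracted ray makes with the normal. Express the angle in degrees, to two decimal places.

θ_t ≈ 43.74°

First find Brewster's angle: tan θ_B = 2.133/2.041 = 1.0451, giving θ_B = 46.26°.
The refracted ray is perpendicular to the reflected ray, so θ_t = 90° − θ_B = 43.74°.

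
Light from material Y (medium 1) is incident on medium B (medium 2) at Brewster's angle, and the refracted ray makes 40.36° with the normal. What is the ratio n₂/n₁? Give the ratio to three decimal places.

n₂/n₁ ≈ 1.177

θ_B + θ_t = 90°, so θ_B = 90° − 40.36° = 49.64°.
Then n₂/n₁ = tan θ_B = tan 49.64° = 1.177.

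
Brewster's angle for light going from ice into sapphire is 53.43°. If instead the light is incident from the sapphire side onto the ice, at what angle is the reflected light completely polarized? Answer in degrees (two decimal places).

θ_B' ≈ 36.57°

Reversing the direction swaps n₁ and n₂, so tan θ_B' = 1/tan θ_B and θ_B' = 90° − θ_B.
Hence θ_B' = 90° − 53.43° = 36.57°.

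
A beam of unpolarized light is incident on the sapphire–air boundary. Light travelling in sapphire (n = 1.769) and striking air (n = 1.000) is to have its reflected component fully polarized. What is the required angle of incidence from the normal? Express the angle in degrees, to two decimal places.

tan θ_B = n₂/n₁ = 1.000/1.769 = 0.5653.
θ_B = arctan(0.5653) = 29.48°.

θ_B ≈ 29.48°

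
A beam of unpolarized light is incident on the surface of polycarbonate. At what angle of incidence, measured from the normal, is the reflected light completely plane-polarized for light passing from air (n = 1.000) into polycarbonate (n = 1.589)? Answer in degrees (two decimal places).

At Brewster's angle the reflected and refracted rays are perpendicular, which with Snell's law gives tan θ_B = n₂/n₁.
Here n₂/n₁ = 1.589/1.000 = 1.5890, and Brewster's law gives tan θ_B = n₂/n₁.
θ_B = arctan(1.5890) = 57.82°.

θ_B ≈ 57.82°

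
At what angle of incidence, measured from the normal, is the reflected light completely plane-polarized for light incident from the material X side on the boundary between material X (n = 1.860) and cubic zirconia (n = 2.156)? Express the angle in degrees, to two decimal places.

θ_B ≈ 49.22°

Here n₂/n₁ = 2.156/1.860 = 1.1591, and Brewster's law gives tan θ_B = n₂/n₁.
θ_B = arctan(1.1591) = 49.22°.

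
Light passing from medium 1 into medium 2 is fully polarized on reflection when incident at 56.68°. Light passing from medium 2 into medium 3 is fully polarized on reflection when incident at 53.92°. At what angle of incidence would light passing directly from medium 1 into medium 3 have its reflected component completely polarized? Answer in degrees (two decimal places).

tan θ_B(1→2) = n₂/n₁ = tan 56.68° = 1.5212.
tan θ_B(2→3) = n₃/n₂ = tan 53.92° = 1.3723.
Multiplying, n₃/n₁ = 1.5212 × 1.3723 = 2.0876, and θ_B(1→3) = arctan 2.0876 = 64.40°.

θ_B ≈ 64.40°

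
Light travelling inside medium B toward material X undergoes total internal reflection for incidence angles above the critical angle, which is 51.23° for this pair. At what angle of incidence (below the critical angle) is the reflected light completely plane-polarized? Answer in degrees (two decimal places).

θ_B ≈ 37.94°

At the critical angle sin θ_c = n₂/n₁, giving n₂/n₁ = sin 51.23° = 0.7797.
Then tan θ_B = n₂/n₁ = 0.7797, so θ_B = arctan 0.7797 = 37.94°.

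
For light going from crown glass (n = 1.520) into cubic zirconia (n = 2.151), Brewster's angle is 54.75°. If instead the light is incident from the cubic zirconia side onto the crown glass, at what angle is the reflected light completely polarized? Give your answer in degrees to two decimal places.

tan θ_B' = n₁/n₂ = 1/tan θ_B, so θ_B' = 90° − θ_B.
θ_B' = 90° − 54.75° = 35.25°.

θ_B' ≈ 35.25°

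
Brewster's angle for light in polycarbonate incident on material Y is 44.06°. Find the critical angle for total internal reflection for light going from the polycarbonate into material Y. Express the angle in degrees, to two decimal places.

n₂/n₁ = tan 44.06° = 0.9677; the critical angle satisfies sin θ_c = n₂/n₁.
θ_c = arcsin(0.9677) = 75.40°.

θ_c ≈ 75.40°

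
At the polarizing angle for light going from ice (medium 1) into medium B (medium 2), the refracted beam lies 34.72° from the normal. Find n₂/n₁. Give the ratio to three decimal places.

n₂/n₁ ≈ 1.443

At Brewster incidence θ_B = 90° − θ_t = 90° − 34.72° = 55.28°.
Then n₂/n₁ = tan θ_B = tan 55.28° = 1.443.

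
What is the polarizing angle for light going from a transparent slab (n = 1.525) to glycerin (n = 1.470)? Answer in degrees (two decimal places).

θ_B ≈ 43.95°

Here n₂/n₁ = 1.470/1.525 = 0.9639, and Brewster's law gives tan θ_B = n₂/n₁.
θ_B = arctan(0.9639) = 43.95°.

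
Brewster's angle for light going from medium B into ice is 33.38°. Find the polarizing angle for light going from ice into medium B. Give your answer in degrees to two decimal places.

θ_B' ≈ 56.62°

The two Brewster angles are complementary: θ_B' = 90° − θ_B = 90° − 33.38° = 56.62°.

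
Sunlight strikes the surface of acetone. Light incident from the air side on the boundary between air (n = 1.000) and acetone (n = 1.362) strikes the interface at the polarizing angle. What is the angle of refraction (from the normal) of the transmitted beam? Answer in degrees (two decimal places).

tan θ_B = n₂/n₁ = 1.362/1.000 = 1.3620, so θ_B = 53.71°.
Since θ_B + θ_t = 90° at Brewster incidence, θ_t = 90° − 53.71° = 36.29°.

θ_t ≈ 36.29°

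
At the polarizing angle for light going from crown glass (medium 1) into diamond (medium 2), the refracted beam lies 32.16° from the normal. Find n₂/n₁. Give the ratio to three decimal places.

At Brewster incidence θ_B = 90° − θ_t = 90° − 32.16° = 57.84°.
tan θ_B = n₂/n₁, so n₂/n₁ = tan 57.84° = 1.590.

n₂/n₁ ≈ 1.590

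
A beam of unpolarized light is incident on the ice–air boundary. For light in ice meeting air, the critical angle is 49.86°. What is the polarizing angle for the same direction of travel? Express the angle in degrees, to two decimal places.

θ_B ≈ 37.40°

At the critical angle sin θ_c = n₂/n₁, giving n₂/n₁ = sin 49.86° = 0.7645.
Then tan θ_B = n₂/n₁ = 0.7645, so θ_B = arctan 0.7645 = 37.40°.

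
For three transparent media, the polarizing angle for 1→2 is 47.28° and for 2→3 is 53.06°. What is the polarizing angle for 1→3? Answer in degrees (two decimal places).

n₂/n₁ = tan 47.28° = 1.0829 and n₃/n₂ = tan 53.06° = 1.3299.
n₃/n₁ = 1.4402. Then tan θ_B(1→3) = n₃/n₁, so θ_B(1→3) = arctan(1.4402) = 55.23°.

θ_B ≈ 55.23°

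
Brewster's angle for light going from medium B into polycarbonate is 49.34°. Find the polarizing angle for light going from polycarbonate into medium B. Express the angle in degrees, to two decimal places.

The two Brewster angles are complementary: θ_B' = 90° − θ_B = 90° − 49.34° = 40.66°.

θ_B' ≈ 40.66°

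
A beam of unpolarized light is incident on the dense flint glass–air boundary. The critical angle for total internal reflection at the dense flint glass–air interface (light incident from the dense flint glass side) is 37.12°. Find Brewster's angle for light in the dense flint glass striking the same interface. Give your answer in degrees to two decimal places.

θ_B ≈ 31.11°

n₂/n₁ = sin θ_c = sin 37.12° = 0.6035.
tan θ_B equals the same ratio, so θ_B = arctan(0.6035) = 31.11°.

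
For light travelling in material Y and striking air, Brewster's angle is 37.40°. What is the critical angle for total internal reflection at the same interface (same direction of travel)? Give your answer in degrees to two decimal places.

From Brewster, n₂/n₁ = tan θ_B = tan 37.40° = 0.7646.
Then sin θ_c = n₂/n₁ = 0.7646, so θ_c = arcsin 0.7646 = 49.87°.

θ_c ≈ 49.87°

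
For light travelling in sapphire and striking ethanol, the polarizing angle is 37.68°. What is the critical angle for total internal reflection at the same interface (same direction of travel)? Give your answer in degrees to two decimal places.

θ_c ≈ 50.56°

n₂/n₁ = tan 37.68° = 0.7723; the critical angle satisfies sin θ_c = n₂/n₁.
θ_c = arcsin(0.7723) = 50.56°.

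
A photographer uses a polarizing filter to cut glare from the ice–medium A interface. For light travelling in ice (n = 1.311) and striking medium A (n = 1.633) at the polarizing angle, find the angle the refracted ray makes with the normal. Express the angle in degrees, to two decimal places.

First find Brewster's angle: tan θ_B = 1.633/1.311 = 1.2456, giving θ_B = 51.24°.
At Brewster's angle the reflected and refracted rays are perpendicular, so θ_t = 90° − θ_B = 90° − 51.24° = 38.76°.

θ_t ≈ 38.76°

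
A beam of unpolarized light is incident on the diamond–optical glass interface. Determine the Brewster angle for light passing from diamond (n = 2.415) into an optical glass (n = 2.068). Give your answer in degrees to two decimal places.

The reflected p-component vanishes when tan θ_B = n₂/n₁.
Here n₂/n₁ = 2.068/2.415 = 0.8563, and Brewster's law gives tan θ_B = n₂/n₁. Taking the arctangent, θ_B = 40.57°.

θ_B ≈ 40.57°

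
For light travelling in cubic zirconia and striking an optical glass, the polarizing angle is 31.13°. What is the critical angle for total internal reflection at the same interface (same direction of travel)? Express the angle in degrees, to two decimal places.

θ_c ≈ 37.15°

From Brewster, n₂/n₁ = tan θ_B = tan 31.13° = 0.6040.
Then sin θ_c = n₂/n₁ = 0.6040, so θ_c = arcsin 0.6040 = 37.15°.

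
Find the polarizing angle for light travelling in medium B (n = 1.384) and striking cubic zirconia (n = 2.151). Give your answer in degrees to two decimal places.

tan θ_B = n₂/n₁ = 2.151/1.384 = 1.5542. Taking the arctangent, θ_B = 57.24°.

θ_B ≈ 57.24°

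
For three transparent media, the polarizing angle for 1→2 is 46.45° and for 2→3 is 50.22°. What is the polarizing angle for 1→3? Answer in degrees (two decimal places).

θ_B ≈ 51.64°

tan θ_B(1→2) = n₂/n₁ = tan 46.45° = 1.0519.
tan θ_B(2→3) = n₃/n₂ = tan 50.22° = 1.2011.
n₃/n₁ = 1.2635. Then tan θ_B(1→3) = n₃/n₁, so θ_B(1→3) = arctan(1.2635) = 51.64°.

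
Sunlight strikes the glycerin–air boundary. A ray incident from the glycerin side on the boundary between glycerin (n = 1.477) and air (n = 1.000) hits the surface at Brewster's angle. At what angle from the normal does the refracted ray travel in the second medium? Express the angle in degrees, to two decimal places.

First find Brewster's angle: tan θ_B = 1.000/1.477 = 0.6770, giving θ_B = 34.10°.
The refracted ray is perpendicular to the reflected ray, so θ_t = 90° − θ_B = 55.90°.

θ_t ≈ 55.90°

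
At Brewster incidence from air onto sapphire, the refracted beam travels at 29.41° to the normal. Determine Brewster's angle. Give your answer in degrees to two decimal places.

θ_B ≈ 60.59°

Brewster's condition makes the reflected and refracted beams perpendicular: θ_B + θ_t = 90°.
So θ_B = 90° − θ_t = 90° − 29.41° = 60.59°.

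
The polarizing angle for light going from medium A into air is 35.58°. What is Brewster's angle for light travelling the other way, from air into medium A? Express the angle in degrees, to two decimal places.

θ_B' ≈ 54.42°

Reversing the direction swaps n₁ and n₂, so tan θ_B' = 1/tan θ_B and θ_B' = 90° − θ_B.
Hence θ_B' = 90° − 35.58° = 54.42°.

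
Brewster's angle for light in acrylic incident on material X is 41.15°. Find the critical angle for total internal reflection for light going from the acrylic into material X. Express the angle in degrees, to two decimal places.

tan θ_B = n₂/n₁ = tan 41.15° = 0.8739.
Total internal reflection: sin θ_c = n₂/n₁ = 0.8739.
θ_c = arcsin(0.8739) = 60.91°.

θ_c ≈ 60.91°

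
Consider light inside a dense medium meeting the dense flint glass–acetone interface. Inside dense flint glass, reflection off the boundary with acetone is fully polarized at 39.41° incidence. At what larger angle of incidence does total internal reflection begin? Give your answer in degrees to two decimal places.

θ_c ≈ 55.26°

n₂/n₁ = tan 39.41° = 0.8217; the critical angle satisfies sin θ_c = n₂/n₁.
θ_c = arcsin(0.8217) = 55.26°.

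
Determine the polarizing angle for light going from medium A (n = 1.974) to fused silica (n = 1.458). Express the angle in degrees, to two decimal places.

θ_B ≈ 36.45°

Brewster's condition: tan θ_B = n₂/n₁ = 1.458/1.974 = 0.7386. Taking the arctangent, θ_B = 36.45°.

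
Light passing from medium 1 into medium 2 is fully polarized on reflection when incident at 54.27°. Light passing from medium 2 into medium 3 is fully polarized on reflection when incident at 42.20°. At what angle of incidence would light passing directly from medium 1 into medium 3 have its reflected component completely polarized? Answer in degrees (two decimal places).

n₂/n₁ = tan 54.27° = 1.3901 and n₃/n₂ = tan 42.20° = 0.9067.
Multiplying, n₃/n₁ = 1.3901 × 0.9067 = 1.2605, and θ_B(1→3) = arctan 1.2605 = 51.57°.

θ_B ≈ 51.57°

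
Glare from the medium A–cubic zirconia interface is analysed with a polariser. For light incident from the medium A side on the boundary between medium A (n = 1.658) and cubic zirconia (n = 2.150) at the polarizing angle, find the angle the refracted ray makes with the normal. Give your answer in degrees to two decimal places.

θ_t ≈ 37.64°

First find Brewster's angle: tan θ_B = 2.150/1.658 = 1.2967, giving θ_B = 52.36°.
At Brewster's angle the reflected and refracted rays are perpendicular, so θ_t = 90° − θ_B = 90° − 52.36° = 37.64°.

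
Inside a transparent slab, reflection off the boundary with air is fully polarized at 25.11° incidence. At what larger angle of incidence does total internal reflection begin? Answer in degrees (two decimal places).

θ_c ≈ 27.95°

n₂/n₁ = tan 25.11° = 0.4686; the critical angle satisfies sin θ_c = n₂/n₁.
θ_c = arcsin(0.4686) = 27.95°.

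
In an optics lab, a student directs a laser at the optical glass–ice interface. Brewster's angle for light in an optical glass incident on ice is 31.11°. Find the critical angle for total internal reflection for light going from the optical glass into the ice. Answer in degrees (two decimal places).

θ_c ≈ 37.12°

From Brewster, n₂/n₁ = tan θ_B = tan 31.11° = 0.6035.
Then sin θ_c = n₂/n₁ = 0.6035, so θ_c = arcsin 0.6035 = 37.12°.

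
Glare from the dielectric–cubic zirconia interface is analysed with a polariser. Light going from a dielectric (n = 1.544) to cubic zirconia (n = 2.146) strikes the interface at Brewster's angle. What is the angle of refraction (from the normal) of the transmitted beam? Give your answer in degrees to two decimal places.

θ_B = arctan(n₂/n₁) = arctan(2.146/1.544) = 54.27°.
Since θ_B + θ_t = 90° at Brewster incidence, θ_t = 90° − 54.27° = 35.73°.

θ_t ≈ 35.73°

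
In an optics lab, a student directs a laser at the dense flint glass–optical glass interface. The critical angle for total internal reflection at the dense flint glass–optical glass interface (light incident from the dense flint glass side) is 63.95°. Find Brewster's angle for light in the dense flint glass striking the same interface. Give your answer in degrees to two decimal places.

θ_B ≈ 41.94°

sin θ_c = n₂/n₁, so n₂/n₁ = sin 63.95° = 0.8984.
Brewster: tan θ_B = n₂/n₁ = 0.8984.
θ_B = arctan(0.8984) = 41.94°.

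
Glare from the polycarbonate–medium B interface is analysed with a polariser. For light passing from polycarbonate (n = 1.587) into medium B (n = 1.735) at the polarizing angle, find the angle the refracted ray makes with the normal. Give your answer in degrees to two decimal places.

First find Brewster's angle: tan θ_B = 1.735/1.587 = 1.0933, giving θ_B = 47.55°.
At Brewster's angle the reflected and refracted rays are perpendicular, so θ_t = 90° − θ_B = 90° − 47.55° = 42.45°.

θ_t ≈ 42.45°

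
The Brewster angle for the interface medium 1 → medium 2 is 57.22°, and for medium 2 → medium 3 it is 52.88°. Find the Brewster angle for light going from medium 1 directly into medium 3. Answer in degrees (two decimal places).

θ_B ≈ 64.02°

n₂/n₁ = tan 57.22° = 1.5529 and n₃/n₂ = tan 52.88° = 1.3213.
So n₃/n₁ = (n₂/n₁)(n₃/n₂) = 1.5529 × 1.3213 = 2.0518.
θ_B(1→3) = arctan(2.0518) = 64.02°.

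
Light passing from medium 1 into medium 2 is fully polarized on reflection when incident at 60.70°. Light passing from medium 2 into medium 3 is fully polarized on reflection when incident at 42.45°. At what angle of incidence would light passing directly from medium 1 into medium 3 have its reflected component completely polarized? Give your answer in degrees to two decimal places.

n₂/n₁ = tan 60.70° = 1.7820 and n₃/n₂ = tan 42.45° = 0.9147.
So n₃/n₁ = (n₂/n₁)(n₃/n₂) = 1.7820 × 0.9147 = 1.6300.
θ_B(1→3) = arctan(1.6300) = 58.47°.

θ_B ≈ 58.47°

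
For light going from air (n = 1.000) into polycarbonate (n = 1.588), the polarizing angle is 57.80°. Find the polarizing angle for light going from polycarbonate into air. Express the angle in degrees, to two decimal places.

Reversing the direction swaps n₁ and n₂, so tan θ_B' = 1/tan θ_B and θ_B' = 90° − θ_B.
Hence θ_B' = 90° − 57.80° = 32.20°.

θ_B' ≈ 32.20°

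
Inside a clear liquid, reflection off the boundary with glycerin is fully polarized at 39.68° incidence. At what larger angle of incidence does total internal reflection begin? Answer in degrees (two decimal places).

θ_c ≈ 56.06°

From Brewster, n₂/n₁ = tan θ_B = tan 39.68° = 0.8296.
Then sin θ_c = n₂/n₁ = 0.8296, so θ_c = arcsin 0.8296 = 56.06°.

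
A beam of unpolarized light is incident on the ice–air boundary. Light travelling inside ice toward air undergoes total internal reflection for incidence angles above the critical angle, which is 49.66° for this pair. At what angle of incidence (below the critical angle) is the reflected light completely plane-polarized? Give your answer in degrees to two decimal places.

θ_B ≈ 37.32°

sin θ_c = n₂/n₁, so n₂/n₁ = sin 49.66° = 0.7622.
Brewster: tan θ_B = n₂/n₁ = 0.7622.
θ_B = arctan(0.7622) = 37.32°.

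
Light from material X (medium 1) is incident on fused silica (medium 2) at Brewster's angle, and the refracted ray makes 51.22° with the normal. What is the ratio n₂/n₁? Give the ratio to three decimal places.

n₂/n₁ ≈ 0.803

θ_B + θ_t = 90°, so θ_B = 90° − 51.22° = 38.78°.
Then n₂/n₁ = tan θ_B = tan 38.78° = 0.803.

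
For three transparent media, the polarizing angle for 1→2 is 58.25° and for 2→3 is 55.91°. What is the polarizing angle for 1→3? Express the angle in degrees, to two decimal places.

θ_B ≈ 67.28°

n₂/n₁ = tan 58.25° = 1.6160 and n₃/n₂ = tan 55.91° = 1.4775.
So n₃/n₁ = (n₂/n₁)(n₃/n₂) = 1.6160 × 1.4775 = 2.3877.
θ_B(1→3) = arctan(2.3877) = 67.28°.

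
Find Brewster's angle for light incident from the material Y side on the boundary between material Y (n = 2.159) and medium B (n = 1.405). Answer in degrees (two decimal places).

tan θ_B = n₂/n₁ = 1.405/2.159 = 0.6508. Taking the arctangent, θ_B = 33.05°.

θ_B ≈ 33.05°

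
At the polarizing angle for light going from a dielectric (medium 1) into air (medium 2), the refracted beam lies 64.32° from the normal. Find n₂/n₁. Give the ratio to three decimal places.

n₂/n₁ ≈ 0.481

At Brewster incidence θ_B = 90° − θ_t = 90° − 64.32° = 25.68°.
Then n₂/n₁ = tan θ_B = tan 25.68° = 0.481.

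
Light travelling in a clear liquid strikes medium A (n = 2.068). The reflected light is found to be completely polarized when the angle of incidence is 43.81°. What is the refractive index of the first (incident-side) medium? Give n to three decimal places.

n ≈ 2.156

At Brewster's angle, tan θ_B = n₂/n₁ with n₁ on the incident side (a clear liquid) and n₂ on the transmitted side (medium A).
n₁ = n₂ / tan θ_B = 2.068 / tan 43.81° = 2.156.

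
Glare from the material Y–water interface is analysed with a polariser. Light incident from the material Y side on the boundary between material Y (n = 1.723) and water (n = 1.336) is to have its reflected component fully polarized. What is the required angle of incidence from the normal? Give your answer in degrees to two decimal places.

θ_B ≈ 37.79°

The reflected p-component vanishes when tan θ_B = n₂/n₁.
Brewster's condition: tan θ_B = n₂/n₁ = 1.336/1.723 = 0.7754. Taking the arctangent, θ_B = 37.79°.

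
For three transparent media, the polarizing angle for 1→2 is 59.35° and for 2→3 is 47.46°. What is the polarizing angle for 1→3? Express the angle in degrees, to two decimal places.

n₂/n₁ = tan 59.35° = 1.6875 and n₃/n₂ = tan 47.46° = 1.0898.
Multiplying, n₃/n₁ = 1.6875 × 1.0898 = 1.8391, and θ_B(1→3) = arctan 1.8391 = 61.46°.

θ_B ≈ 61.46°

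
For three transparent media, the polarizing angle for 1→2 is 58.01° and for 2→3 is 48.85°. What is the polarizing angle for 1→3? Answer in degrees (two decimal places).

Each Brewster angle gives a ratio: n₂/n₁ = tan 58.01° = 1.6010, n₃/n₂ = tan 48.85° = 1.1443.
n₃/n₁ = 1.8320. Then tan θ_B(1→3) = n₃/n₁, so θ_B(1→3) = arctan(1.8320) = 61.37°.

θ_B ≈ 61.37°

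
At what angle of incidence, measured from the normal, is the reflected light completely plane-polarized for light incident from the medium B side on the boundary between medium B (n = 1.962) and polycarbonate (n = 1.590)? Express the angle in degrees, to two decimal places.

tan θ_B = n₂/n₁ = 1.590/1.962 = 0.8104.
θ_B = arctan(0.8104) = 39.02°.

θ_B ≈ 39.02°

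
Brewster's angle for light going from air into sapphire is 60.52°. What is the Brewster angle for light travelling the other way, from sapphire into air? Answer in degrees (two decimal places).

θ_B' ≈ 29.48°

The two Brewster angles are complementary: θ_B' = 90° − θ_B = 90° − 60.52° = 29.48°.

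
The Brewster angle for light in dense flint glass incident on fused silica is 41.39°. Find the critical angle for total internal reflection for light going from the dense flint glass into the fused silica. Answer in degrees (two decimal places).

From Brewster, n₂/n₁ = tan θ_B = tan 41.39° = 0.8813.
Then sin θ_c = n₂/n₁ = 0.8813, so θ_c = arcsin 0.8813 = 61.80°.

θ_c ≈ 61.80°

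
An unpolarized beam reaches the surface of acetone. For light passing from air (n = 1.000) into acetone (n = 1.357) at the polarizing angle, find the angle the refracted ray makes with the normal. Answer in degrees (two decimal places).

First find Brewster's angle: tan θ_B = 1.357/1.000 = 1.3570, giving θ_B = 53.61°.
The refracted ray is perpendicular to the reflected ray, so θ_t = 90° − θ_B = 36.39°.

θ_t ≈ 36.39°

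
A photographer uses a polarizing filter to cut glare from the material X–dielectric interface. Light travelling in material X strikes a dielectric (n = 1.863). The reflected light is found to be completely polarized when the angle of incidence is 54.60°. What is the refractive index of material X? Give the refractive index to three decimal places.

n ≈ 1.324

At Brewster's angle, tan θ_B = n₂/n₁ with n₁ on the incident side (material X) and n₂ on the transmitted side (a dielectric).
n₁ = n₂ / tan θ_B = 1.863 / tan 54.60° = 1.324.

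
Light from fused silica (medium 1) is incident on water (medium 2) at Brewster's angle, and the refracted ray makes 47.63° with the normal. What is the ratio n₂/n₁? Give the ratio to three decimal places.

θ_B + θ_t = 90°, so θ_B = 90° − 47.63° = 42.37°.
tan θ_B = n₂/n₁, so n₂/n₁ = tan 42.37° = 0.912.

n₂/n₁ ≈ 0.912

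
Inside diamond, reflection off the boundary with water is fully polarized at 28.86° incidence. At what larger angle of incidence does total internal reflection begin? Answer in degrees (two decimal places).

θ_c ≈ 33.44°

From Brewster, n₂/n₁ = tan θ_B = tan 28.86° = 0.5511.
Then sin θ_c = n₂/n₁ = 0.5511, so θ_c = arcsin 0.5511 = 33.44°.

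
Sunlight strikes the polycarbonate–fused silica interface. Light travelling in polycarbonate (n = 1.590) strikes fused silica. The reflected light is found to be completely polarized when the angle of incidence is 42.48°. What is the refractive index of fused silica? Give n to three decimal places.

At Brewster's angle, tan θ_B = n₂/n₁ with n₁ on the incident side (polycarbonate) and n₂ on the transmitted side (fused silica).
n₂ = n₁ tan θ_B = 1.590 × tan 42.48° = 1.456.

n ≈ 1.456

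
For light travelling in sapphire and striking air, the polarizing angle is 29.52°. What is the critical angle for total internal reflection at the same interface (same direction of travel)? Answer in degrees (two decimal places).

tan θ_B = n₂/n₁ = tan 29.52° = 0.5662.
Total internal reflection: sin θ_c = n₂/n₁ = 0.5662.
θ_c = arcsin(0.5662) = 34.49°.

θ_c ≈ 34.49°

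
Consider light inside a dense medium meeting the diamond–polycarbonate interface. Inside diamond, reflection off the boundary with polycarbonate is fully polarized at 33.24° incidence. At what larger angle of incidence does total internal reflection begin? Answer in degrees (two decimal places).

n₂/n₁ = tan 33.24° = 0.6554; the critical angle satisfies sin θ_c = n₂/n₁.
θ_c = arcsin(0.6554) = 40.95°.

θ_c ≈ 40.95°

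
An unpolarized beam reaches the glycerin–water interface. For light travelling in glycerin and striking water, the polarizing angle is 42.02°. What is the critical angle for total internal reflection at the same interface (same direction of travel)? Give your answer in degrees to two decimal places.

From Brewster, n₂/n₁ = tan θ_B = tan 42.02° = 0.9010.
Then sin θ_c = n₂/n₁ = 0.9010, so θ_c = arcsin 0.9010 = 64.29°.

θ_c ≈ 64.29°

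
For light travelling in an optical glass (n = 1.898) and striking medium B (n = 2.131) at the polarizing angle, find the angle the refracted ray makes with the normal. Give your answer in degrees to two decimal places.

First find Brewster's angle: tan θ_B = 2.131/1.898 = 1.1228, giving θ_B = 48.31°.
The refracted ray is perpendicular to the reflected ray, so θ_t = 90° − θ_B = 41.69°.

θ_t ≈ 41.69°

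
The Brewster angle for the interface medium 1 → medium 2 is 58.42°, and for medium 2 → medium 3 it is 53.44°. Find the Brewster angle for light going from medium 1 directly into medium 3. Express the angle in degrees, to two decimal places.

n₂/n₁ = tan 58.42° = 1.6267 and n₃/n₂ = tan 53.44° = 1.3485.
Multiplying, n₃/n₁ = 1.6267 × 1.3485 = 2.1936, and θ_B(1→3) = arctan 2.1936 = 65.49°.

θ_B ≈ 65.49°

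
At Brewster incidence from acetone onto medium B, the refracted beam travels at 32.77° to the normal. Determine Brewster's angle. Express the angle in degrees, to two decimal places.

At Brewster's angle the reflected and refracted rays are perpendicular, so θ_B + θ_t = 90°.
θ_B = 90° − 32.77° = 57.23°.

θ_B ≈ 57.23°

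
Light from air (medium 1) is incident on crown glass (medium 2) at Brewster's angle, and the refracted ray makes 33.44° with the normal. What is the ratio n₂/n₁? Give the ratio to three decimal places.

At Brewster incidence θ_B = 90° − θ_t = 90° − 33.44° = 56.56°.
tan θ_B = n₂/n₁, so n₂/n₁ = tan 56.56° = 1.514.

n₂/n₁ ≈ 1.514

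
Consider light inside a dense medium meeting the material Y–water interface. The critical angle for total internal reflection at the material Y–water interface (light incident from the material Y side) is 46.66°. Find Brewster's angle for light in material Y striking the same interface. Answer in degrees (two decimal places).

θ_B ≈ 36.03°

n₂/n₁ = sin θ_c = sin 46.66° = 0.7273.
tan θ_B equals the same ratio, so θ_B = arctan(0.7273) = 36.03°.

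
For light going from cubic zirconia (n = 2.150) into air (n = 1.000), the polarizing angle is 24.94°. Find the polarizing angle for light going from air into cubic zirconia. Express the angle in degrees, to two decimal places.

θ_B' ≈ 65.06°

tan θ_B' = n₁/n₂ = 1/tan θ_B, so θ_B' = 90° − θ_B.
θ_B' = 90° − 24.94° = 65.06°.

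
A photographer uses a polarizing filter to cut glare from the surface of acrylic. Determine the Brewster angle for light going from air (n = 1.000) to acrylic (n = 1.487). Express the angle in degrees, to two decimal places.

θ_B ≈ 56.08°

Brewster's condition: tan θ_B = n₂/n₁ = 1.487/1.000 = 1.4870.
So θ_B = arctan 1.4870 = 56.08°.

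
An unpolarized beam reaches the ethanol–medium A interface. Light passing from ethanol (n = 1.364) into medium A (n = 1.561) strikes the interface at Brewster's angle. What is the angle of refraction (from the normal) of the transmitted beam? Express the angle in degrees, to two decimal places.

θ_B = arctan(n₂/n₁) = arctan(1.561/1.364) = 48.85°.
The refracted ray is perpendicular to the reflected ray, so θ_t = 90° − θ_B = 41.15°.

θ_t ≈ 41.15°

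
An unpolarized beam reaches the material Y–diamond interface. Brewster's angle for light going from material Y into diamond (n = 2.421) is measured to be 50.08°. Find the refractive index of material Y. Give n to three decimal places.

n ≈ 2.026

Brewster's law: tan θ_B = n₂/n₁ (light incident in material Y, refracted into diamond).
n₁ = n₂ / tan θ_B = 2.421 / tan 50.08° = 2.026.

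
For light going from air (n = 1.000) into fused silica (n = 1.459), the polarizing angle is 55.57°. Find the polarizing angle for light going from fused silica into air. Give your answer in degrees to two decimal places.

θ_B' ≈ 34.43°

Reversing the direction swaps n₁ and n₂, so tan θ_B' = 1/tan θ_B and θ_B' = 90° − θ_B.
Hence θ_B' = 90° − 55.57° = 34.43°.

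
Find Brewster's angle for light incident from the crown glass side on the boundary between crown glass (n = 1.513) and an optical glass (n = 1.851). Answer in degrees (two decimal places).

θ_B ≈ 50.74°

tan θ_B = n₂/n₁ = 1.851/1.513 = 1.2234.
θ_B = arctan(1.2234) = 50.74°.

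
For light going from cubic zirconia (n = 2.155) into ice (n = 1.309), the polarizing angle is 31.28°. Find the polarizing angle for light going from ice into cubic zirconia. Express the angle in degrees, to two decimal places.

The two Brewster angles are complementary: θ_B' = 90° − θ_B = 90° − 31.28° = 58.72°.

θ_B' ≈ 58.72°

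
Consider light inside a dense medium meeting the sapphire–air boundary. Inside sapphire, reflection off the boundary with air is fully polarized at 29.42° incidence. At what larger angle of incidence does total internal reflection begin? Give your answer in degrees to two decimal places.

n₂/n₁ = tan 29.42° = 0.5639; the critical angle satisfies sin θ_c = n₂/n₁.
θ_c = arcsin(0.5639) = 34.33°.

θ_c ≈ 34.33°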